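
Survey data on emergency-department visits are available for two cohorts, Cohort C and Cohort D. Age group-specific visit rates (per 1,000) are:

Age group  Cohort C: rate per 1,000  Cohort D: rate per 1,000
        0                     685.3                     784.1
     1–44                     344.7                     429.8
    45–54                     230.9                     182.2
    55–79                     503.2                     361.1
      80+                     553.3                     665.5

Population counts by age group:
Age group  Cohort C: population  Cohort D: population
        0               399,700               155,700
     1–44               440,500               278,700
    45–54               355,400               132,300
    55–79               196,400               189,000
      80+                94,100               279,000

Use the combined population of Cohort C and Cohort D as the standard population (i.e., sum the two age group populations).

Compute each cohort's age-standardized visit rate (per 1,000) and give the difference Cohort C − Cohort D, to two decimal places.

-31.51

Combined standard total = 2,520,800; weights = 0.2203, 0.2853, 0.1935, 0.1529, 0.1480.
Cohort C: 0.2203×685.3 + 0.2853×344.7 + 0.1935×230.9 + 0.1529×503.2 + 0.1480×553.3 = 452.8337 per 1,000.
Cohort D: 0.2203×784.1 + 0.2853×429.8 + 0.1935×182.2 + 0.1529×361.1 + 0.1480×665.5 = 484.3408 per 1,000.
Difference = 452.8337 − 484.3408 = -31.5070.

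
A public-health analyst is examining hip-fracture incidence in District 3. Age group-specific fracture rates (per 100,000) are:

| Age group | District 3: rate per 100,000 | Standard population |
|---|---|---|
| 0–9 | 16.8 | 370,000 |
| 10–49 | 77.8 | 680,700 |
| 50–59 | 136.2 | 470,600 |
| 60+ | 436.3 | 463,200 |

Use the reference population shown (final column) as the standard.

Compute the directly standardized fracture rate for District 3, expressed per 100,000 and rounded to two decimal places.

163.95

Standard total = 1,984,500; weights = 0.1864, 0.3430, 0.2371, 0.2334.
Standardized rate: 0.1864×16.8 + 0.3430×77.8 + 0.2371×136.2 + 0.2334×436.3 = 163.9528 per 100,000.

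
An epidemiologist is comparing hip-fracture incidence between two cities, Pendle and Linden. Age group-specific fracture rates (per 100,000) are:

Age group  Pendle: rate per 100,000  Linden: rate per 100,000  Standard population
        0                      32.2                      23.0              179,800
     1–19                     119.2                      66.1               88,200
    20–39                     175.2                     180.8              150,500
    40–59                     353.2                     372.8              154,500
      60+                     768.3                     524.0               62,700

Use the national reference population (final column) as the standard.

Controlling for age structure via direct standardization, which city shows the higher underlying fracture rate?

Standard total = 635,700; weights = 0.2828, 0.1387, 0.2367, 0.2430, 0.0986.
Pendle: 0.2828×32.2 + 0.1387×119.2 + 0.2367×175.2 + 0.2430×353.2 + 0.0986×768.3 = 228.7438 per 100,000.
Linden: 0.2828×23.0 + 0.1387×66.1 + 0.2367×180.8 + 0.2430×372.8 + 0.0986×524.0 = 200.7680 per 100,000.

Pendle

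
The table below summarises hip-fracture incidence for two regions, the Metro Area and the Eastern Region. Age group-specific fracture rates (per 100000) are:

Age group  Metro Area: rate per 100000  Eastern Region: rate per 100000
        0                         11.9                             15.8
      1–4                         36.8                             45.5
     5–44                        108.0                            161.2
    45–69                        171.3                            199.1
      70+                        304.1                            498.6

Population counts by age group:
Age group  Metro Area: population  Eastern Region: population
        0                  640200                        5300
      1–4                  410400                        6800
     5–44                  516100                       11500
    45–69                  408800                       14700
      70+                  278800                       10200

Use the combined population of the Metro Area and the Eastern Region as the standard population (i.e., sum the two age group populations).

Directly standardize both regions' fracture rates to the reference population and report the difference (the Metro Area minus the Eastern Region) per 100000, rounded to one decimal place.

-44.4

Combined standard total = 2302800; weights = 0.2803, 0.1812, 0.2291, 0.1839, 0.1255.
The Metro Area: 0.2803×11.9 + 0.1812×36.8 + 0.2291×108.0 + 0.1839×171.3 + 0.1255×304.1 = 104.4145 per 100000.
The Eastern Region: 0.2803×15.8 + 0.1812×45.5 + 0.2291×161.2 + 0.1839×199.1 + 0.1255×498.6 = 148.7949 per 100000.
Difference = 104.4145 − 148.7949 = -44.3804.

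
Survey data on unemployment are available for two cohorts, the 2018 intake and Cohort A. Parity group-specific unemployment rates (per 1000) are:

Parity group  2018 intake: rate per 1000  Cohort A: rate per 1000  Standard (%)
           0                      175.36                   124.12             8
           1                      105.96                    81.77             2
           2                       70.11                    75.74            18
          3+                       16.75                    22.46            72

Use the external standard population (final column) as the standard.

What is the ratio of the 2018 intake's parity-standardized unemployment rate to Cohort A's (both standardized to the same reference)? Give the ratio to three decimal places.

Standard weights: 0.08, 0.02, 0.18, 0.72.
The 2018 intake: 0.0800×175.36 + 0.0200×105.96 + 0.1800×70.11 + 0.7200×16.75 = 40.8278 per 1000.
Cohort A: 0.0800×124.12 + 0.0200×81.77 + 0.1800×75.74 + 0.7200×22.46 = 41.3694 per 1000.
Ratio = 40.8278 ÷ 41.3694 = 0.98691.

0.987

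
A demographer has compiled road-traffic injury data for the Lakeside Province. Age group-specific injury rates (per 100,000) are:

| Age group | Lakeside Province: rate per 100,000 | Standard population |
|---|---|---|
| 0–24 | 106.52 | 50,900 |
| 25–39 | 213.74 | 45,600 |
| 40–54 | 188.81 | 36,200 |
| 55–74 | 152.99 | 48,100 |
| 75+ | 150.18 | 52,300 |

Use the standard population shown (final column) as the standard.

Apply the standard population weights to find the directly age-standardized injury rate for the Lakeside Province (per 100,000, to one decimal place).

159.7

Standard total = 233,100; weights = 0.2184, 0.1956, 0.1553, 0.2063, 0.2244.
Standardized rate: 0.2184×106.52 + 0.1956×213.74 + 0.1553×188.81 + 0.2063×152.99 + 0.2244×150.18 = 159.6592 per 100,000.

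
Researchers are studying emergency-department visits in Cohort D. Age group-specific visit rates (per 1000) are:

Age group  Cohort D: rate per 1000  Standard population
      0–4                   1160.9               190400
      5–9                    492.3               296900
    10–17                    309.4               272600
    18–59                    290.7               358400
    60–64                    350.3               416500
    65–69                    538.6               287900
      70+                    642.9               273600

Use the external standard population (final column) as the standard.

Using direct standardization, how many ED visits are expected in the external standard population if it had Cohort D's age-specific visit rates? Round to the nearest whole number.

Expected ED visits = Σ (standard pop × age-specific rate ÷ 1000)
= 190400×1160.9/1000 + 296900×492.3/1000 + 272600×309.4/1000 + 358400×290.7/1000 + 416500×350.3/1000 + 287900×538.6/1000 + 273600×642.9/1000
= 221035.36 + 146163.87 + 84342.44 + 104186.88 + 145899.95 + 155062.94 + 175897.44 = 1032588.88.

1032589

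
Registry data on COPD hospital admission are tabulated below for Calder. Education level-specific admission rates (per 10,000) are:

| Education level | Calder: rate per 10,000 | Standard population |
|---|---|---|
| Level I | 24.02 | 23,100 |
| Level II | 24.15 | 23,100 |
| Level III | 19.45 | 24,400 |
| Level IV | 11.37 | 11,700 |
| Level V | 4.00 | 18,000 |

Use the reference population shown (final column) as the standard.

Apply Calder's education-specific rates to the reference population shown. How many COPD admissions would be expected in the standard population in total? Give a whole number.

179

Expected COPD admissions = Σ (standard pop × education-specific rate ÷ 10,000)
= 23,100×24.02/10,000 + 23,100×24.15/10,000 + 24,400×19.45/10,000 + 11,700×11.37/10,000 + 18,000×4.00/10,000
= 55.49 + 55.79 + 47.46 + 13.30 + 7.20 = 179.23.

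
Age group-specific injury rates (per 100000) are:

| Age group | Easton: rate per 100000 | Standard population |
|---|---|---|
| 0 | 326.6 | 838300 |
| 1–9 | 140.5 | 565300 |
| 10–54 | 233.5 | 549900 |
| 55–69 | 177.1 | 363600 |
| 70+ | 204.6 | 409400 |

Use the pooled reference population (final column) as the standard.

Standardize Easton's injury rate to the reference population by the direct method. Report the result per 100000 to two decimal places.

230.98

Standard total = 2726500; weights = 0.3075, 0.2073, 0.2017, 0.1334, 0.1502.
Standardized rate: 0.3075×326.6 + 0.2073×140.5 + 0.2017×233.5 + 0.1334×177.1 + 0.1502×204.6 = 230.9818 per 100000.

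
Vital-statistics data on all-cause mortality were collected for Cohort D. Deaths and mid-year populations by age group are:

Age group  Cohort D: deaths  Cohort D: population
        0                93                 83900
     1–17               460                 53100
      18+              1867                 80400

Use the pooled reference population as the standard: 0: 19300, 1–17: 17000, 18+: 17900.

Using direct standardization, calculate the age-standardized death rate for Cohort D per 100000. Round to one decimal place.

1078.1

Age-specific rates per 100000 for Cohort D: 110.85, 866.29, 2322.14.
Standard total = 54200; weights = 0.3561, 0.3137, 0.3303.
Standardized rate: 0.3561×110.85 + 0.3137×866.29 + 0.3303×2322.14 = 1078.0914 per 100000.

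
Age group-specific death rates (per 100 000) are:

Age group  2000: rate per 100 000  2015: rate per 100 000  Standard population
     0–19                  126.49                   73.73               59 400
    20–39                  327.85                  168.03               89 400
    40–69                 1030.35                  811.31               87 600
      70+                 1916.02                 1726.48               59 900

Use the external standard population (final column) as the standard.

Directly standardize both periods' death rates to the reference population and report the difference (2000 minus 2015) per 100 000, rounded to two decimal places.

161.87

Standard total = 296 300; weights = 0.2005, 0.3017, 0.2956, 0.2022.
2000: 0.2005×126.49 + 0.3017×327.85 + 0.2956×1030.35 + 0.2022×1916.02 = 816.2388 per 100 000.
2015: 0.2005×73.73 + 0.3017×168.03 + 0.2956×811.31 + 0.2022×1726.48 = 654.3650 per 100 000.
Difference = 816.2388 − 654.3650 = 161.8738.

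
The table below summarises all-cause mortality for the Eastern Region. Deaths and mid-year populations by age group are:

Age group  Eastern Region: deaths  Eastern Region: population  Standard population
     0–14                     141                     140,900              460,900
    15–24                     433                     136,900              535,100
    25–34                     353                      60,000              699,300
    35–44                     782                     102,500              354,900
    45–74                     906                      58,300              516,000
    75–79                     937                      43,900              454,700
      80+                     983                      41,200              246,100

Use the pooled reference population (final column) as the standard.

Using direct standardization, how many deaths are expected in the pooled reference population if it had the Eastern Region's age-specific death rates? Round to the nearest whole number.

Age-specific rates per 100,000 for the Eastern Region: 100.07, 316.29, 588.33, 762.93, 1554.03, 2134.40, 2385.92.
Expected deaths = Σ (standard pop × age-specific rate ÷ 100,000)
= 460,900×100.07/100,000 + 535,100×316.29/100,000 + 699,300×588.33/100,000 + 354,900×762.93/100,000 + 516,000×1554.03/100,000 + 454,700×2134.40/100,000 + 246,100×2385.92/100,000
= 461.23 + 1692.46 + 4114.22 + 2707.63 + 8018.80 + 9705.10 + 5871.75 = 32571.19.

32571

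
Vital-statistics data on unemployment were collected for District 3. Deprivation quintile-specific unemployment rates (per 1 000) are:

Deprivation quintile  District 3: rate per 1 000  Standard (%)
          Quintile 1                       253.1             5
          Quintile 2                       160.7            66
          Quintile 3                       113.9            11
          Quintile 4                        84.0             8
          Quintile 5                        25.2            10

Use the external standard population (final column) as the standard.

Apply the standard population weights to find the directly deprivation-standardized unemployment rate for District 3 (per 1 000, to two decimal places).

Standard weights: 0.05, 0.66, 0.11, 0.08, 0.10.
Standardized rate: 0.0500×253.1 + 0.6600×160.7 + 0.1100×113.9 + 0.0800×84.0 + 0.1000×25.2 = 140.4860 per 1 000.

140.49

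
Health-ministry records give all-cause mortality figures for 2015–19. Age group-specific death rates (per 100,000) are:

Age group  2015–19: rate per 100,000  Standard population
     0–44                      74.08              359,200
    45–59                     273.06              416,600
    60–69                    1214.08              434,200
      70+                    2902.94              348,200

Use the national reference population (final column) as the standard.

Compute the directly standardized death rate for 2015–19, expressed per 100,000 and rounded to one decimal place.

Standard total = 1,558,200; weights = 0.2305, 0.2674, 0.2787, 0.2235.
Standardized rate: 0.2305×74.08 + 0.2674×273.06 + 0.2787×1214.08 + 0.2235×2902.94 = 1077.0912 per 100,000.

1077.1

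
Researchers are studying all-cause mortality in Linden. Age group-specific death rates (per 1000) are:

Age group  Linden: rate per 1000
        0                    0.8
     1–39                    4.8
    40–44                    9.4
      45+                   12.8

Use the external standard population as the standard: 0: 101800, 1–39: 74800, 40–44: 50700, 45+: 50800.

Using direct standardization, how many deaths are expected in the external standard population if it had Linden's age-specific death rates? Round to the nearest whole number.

Expected deaths = Σ (standard pop × age-specific rate ÷ 1000)
= 101800×0.8/1000 + 74800×4.8/1000 + 50700×9.4/1000 + 50800×12.8/1000
= 81.44 + 359.04 + 476.58 + 650.24 = 1567.30.

1567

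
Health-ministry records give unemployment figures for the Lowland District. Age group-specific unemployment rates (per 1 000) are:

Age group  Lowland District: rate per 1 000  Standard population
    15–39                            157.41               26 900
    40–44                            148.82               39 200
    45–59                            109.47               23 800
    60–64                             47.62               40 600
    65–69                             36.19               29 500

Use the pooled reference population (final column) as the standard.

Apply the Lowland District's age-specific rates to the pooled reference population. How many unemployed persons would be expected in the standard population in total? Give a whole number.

15674

Expected unemployed persons = Σ (standard pop × age-specific rate ÷ 1 000)
= 26 900×157.41/1 000 + 39 200×148.82/1 000 + 23 800×109.47/1 000 + 40 600×47.62/1 000 + 29 500×36.19/1 000
= 4234.33 + 5833.74 + 2605.39 + 1933.37 + 1067.61 = 15674.44.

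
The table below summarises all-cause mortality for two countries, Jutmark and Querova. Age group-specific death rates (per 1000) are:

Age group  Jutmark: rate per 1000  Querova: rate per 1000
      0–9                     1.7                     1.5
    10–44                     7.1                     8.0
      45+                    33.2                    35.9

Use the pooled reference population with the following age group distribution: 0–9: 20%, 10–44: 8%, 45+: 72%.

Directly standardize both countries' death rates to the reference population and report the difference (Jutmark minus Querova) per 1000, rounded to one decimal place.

Standard weights: 0.20, 0.08, 0.72.
Jutmark: 0.2000×1.7 + 0.0800×7.1 + 0.7200×33.2 = 24.8120 per 1000.
Querova: 0.2000×1.5 + 0.0800×8.0 + 0.7200×35.9 = 26.7880 per 1000.
Difference = 24.8120 − 26.7880 = -1.9760.

-2.0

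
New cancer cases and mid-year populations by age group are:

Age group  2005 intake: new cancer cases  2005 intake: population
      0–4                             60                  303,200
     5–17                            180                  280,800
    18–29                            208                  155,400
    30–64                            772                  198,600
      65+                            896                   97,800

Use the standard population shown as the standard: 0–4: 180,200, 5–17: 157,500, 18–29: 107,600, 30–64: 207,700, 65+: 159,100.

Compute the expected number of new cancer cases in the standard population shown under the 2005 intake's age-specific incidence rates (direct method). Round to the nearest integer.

2546

Age-specific rates per 100,000 for the 2005 intake: 19.79, 64.10, 133.85, 388.72, 916.16.
Expected new cancer cases = Σ (standard pop × age-specific rate ÷ 100,000)
= 180,200×19.79/100,000 + 157,500×64.10/100,000 + 107,600×133.85/100,000 + 207,700×388.72/100,000 + 159,100×916.16/100,000
= 35.66 + 100.96 + 144.02 + 807.37 + 1457.60 = 2545.62.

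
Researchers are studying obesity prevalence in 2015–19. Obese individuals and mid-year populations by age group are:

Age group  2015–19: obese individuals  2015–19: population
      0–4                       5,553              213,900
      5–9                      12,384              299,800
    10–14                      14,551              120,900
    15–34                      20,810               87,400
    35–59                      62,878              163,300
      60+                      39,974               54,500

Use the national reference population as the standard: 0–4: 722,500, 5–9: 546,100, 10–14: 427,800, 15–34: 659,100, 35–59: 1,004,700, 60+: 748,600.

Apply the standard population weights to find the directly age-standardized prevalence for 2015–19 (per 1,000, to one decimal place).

288.6

Age-specific rates per 1,000 for 2015–19: 25.961, 41.308, 120.356, 238.101, 385.046, 733.468.
Standard total = 4,108,800; weights = 0.1758, 0.1329, 0.1041, 0.1604, 0.2445, 0.1822.
Standardized rate: 0.1758×25.961 + 0.1329×41.308 + 0.1041×120.356 + 0.1604×238.101 + 0.2445×385.046 + 0.1822×733.468 = 288.5671 per 1,000.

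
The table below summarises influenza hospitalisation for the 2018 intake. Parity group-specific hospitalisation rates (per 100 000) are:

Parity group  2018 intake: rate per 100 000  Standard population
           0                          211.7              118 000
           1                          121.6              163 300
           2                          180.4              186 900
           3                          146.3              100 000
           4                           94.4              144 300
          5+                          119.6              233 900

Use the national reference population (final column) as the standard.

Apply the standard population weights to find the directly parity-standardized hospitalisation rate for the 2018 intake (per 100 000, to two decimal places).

142.41

Standard total = 946 400; weights = 0.1247, 0.1725, 0.1975, 0.1057, 0.1525, 0.2471.
Standardized rate: 0.1247×211.7 + 0.1725×121.6 + 0.1975×180.4 + 0.1057×146.3 + 0.1525×94.4 + 0.2471×119.6 = 142.4144 per 100 000.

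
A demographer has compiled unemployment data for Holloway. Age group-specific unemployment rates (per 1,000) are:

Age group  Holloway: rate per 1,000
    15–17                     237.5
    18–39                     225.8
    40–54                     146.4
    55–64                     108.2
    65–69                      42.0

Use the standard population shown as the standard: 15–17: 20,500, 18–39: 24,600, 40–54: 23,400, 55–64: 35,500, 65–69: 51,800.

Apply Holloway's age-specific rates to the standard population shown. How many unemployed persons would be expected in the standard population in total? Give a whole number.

19866

Expected unemployed persons = Σ (standard pop × age-specific rate ÷ 1,000)
= 20,500×237.5/1,000 + 24,600×225.8/1,000 + 23,400×146.4/1,000 + 35,500×108.2/1,000 + 51,800×42.0/1,000
= 4868.75 + 5554.68 + 3425.76 + 3841.10 + 2175.60 = 19865.89.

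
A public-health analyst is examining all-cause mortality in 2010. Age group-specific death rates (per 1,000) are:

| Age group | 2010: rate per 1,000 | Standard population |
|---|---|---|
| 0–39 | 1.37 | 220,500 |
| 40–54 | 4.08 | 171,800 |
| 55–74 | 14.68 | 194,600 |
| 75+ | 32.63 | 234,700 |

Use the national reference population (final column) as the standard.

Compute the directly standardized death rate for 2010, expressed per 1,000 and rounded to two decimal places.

14.02

Standard total = 821,600; weights = 0.2684, 0.2091, 0.2369, 0.2857.
Standardized rate: 0.2684×1.37 + 0.2091×4.08 + 0.2369×14.68 + 0.2857×32.63 = 14.0190 per 1,000.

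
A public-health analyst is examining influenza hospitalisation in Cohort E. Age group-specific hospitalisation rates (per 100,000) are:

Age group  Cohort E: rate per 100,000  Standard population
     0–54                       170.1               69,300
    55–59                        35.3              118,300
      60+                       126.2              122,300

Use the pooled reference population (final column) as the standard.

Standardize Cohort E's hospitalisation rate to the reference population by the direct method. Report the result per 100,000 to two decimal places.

Standard total = 309,900; weights = 0.2236, 0.3817, 0.3946.
Standardized rate: 0.2236×170.1 + 0.3817×35.3 + 0.3946×126.2 = 101.3171 per 100,000.

101.32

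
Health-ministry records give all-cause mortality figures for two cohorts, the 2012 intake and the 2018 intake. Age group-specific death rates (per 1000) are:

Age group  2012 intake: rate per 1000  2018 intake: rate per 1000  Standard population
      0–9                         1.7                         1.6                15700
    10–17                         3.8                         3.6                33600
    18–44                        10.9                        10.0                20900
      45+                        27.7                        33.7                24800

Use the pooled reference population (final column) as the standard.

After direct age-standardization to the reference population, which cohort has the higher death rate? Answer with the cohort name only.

2018 intake

Standard total = 95000; weights = 0.1653, 0.3537, 0.2200, 0.2611.
The 2012 intake: 0.1653×1.7 + 0.3537×3.8 + 0.2200×10.9 + 0.2611×27.7 = 11.2541 per 1000.
The 2018 intake: 0.1653×1.6 + 0.3537×3.6 + 0.2200×10.0 + 0.2611×33.7 = 12.5352 per 1000.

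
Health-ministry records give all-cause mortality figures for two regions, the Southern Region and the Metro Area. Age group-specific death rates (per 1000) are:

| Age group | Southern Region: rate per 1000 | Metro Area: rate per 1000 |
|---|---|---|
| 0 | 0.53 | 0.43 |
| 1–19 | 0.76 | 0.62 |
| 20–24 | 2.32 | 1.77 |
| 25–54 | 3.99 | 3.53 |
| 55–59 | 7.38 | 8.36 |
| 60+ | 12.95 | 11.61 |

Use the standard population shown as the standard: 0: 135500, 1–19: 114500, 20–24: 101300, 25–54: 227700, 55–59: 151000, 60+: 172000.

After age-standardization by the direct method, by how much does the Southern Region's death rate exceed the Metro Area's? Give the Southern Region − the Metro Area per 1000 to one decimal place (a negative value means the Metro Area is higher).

Standard total = 902000; weights = 0.1502, 0.1269, 0.1123, 0.2524, 0.1674, 0.1907.
The Southern Region: 0.1502×0.53 + 0.1269×0.76 + 0.1123×2.32 + 0.2524×3.99 + 0.1674×7.38 + 0.1907×12.95 = 5.1487 per 1000.
The Metro Area: 0.1502×0.43 + 0.1269×0.62 + 0.1123×1.77 + 0.2524×3.53 + 0.1674×8.36 + 0.1907×11.61 = 4.8466 per 1000.
Difference = 5.1487 − 4.8466 = 0.3021.

0.3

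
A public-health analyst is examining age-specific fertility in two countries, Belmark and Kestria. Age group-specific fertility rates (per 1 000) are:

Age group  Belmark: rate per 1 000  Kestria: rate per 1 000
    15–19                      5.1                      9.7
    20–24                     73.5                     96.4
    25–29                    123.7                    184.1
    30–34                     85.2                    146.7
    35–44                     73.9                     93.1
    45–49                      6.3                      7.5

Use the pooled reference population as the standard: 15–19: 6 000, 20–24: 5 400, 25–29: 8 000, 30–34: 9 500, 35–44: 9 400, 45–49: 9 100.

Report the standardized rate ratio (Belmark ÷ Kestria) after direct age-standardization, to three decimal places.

Standard total = 47 400; weights = 0.1266, 0.1139, 0.1688, 0.2004, 0.1983, 0.1920.
Belmark: 0.1266×5.1 + 0.1139×73.5 + 0.1688×123.7 + 0.2004×85.2 + 0.1983×73.9 + 0.1920×6.3 = 62.8373 per 1 000.
Kestria: 0.1266×9.7 + 0.1139×96.4 + 0.1688×184.1 + 0.2004×146.7 + 0.1983×93.1 + 0.1920×7.5 = 92.5865 per 1 000.
Ratio = 62.8373 ÷ 92.5865 = 0.67869.

0.679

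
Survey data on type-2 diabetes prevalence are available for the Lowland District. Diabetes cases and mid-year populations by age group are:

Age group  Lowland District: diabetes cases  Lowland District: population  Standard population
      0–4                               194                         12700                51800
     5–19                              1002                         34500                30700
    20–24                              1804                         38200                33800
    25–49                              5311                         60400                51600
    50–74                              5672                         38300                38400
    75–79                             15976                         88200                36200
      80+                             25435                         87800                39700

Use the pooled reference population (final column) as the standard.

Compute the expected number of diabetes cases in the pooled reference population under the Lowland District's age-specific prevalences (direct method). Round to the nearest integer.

Age-specific rates per 1000 for the Lowland District: 15.276, 29.043, 47.225, 87.930, 148.094, 181.134, 289.692.
Expected diabetes cases = Σ (standard pop × age-specific rate ÷ 1000)
= 51800×15.276/1000 + 30700×29.043/1000 + 33800×47.225/1000 + 51600×87.930/1000 + 38400×148.094/1000 + 36200×181.134/1000 + 39700×289.692/1000
= 791.28 + 891.63 + 1596.21 + 4537.21 + 5686.81 + 6557.04 + 11500.79 = 31560.98.

31561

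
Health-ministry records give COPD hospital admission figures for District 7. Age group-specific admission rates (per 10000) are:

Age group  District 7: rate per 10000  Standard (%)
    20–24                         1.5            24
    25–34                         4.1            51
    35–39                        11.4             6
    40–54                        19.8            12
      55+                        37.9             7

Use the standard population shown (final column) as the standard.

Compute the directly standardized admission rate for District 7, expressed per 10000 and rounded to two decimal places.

8.16

Standard weights: 0.24, 0.51, 0.06, 0.12, 0.07.
Standardized rate: 0.2400×1.5 + 0.5100×4.1 + 0.0600×11.4 + 0.1200×19.8 + 0.0700×37.9 = 8.1640 per 10000.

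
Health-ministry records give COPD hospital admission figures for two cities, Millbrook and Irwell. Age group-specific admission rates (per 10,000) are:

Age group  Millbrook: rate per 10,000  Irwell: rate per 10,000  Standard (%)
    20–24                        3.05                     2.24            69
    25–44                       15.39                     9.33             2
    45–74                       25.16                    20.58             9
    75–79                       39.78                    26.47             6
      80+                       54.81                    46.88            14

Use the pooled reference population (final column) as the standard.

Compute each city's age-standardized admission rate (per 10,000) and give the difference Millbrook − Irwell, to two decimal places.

Standard weights: 0.69, 0.02, 0.09, 0.06, 0.14.
Millbrook: 0.6900×3.05 + 0.0200×15.39 + 0.0900×25.16 + 0.0600×39.78 + 0.1400×54.81 = 14.7369 per 10,000.
Irwell: 0.6900×2.24 + 0.0200×9.33 + 0.0900×20.58 + 0.0600×26.47 + 0.1400×46.88 = 11.7358 per 10,000.
Difference = 14.7369 − 11.7358 = 3.0011.

3.00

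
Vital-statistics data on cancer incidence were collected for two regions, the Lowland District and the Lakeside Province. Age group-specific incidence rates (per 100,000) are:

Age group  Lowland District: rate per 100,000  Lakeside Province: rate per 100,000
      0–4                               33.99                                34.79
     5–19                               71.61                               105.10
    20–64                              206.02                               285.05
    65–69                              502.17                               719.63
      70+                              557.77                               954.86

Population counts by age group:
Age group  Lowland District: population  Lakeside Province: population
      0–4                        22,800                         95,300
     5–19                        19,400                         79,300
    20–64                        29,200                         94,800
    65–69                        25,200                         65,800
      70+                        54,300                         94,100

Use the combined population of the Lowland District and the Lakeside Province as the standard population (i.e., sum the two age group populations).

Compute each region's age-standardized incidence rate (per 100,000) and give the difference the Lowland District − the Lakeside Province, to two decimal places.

-158.42

Combined standard total = 580,200; weights = 0.2036, 0.1701, 0.2137, 0.1568, 0.2558.
The Lowland District: 0.2036×33.99 + 0.1701×71.61 + 0.2137×206.02 + 0.1568×502.17 + 0.2558×557.77 = 284.5556 per 100,000.
The Lakeside Province: 0.2036×34.79 + 0.1701×105.10 + 0.2137×285.05 + 0.1568×719.63 + 0.2558×954.86 = 442.9780 per 100,000.
Difference = 284.5556 − 442.9780 = -158.4224.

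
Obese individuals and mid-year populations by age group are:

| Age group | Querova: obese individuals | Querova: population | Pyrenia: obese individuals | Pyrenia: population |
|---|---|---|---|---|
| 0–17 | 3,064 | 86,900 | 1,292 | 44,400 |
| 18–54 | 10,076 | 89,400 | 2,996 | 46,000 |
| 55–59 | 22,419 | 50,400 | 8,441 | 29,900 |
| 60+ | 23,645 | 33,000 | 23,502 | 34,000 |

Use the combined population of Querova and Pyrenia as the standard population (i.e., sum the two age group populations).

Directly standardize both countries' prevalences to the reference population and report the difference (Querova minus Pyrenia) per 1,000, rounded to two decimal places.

Age-specific rates per 1,000 for Querova: 35.259, 112.707, 444.821, 716.515.
For Pyrenia: 29.099, 65.130, 282.308, 691.235.
Combined standard total = 414,000; weights = 0.3171, 0.3271, 0.1940, 0.1618.
Querova: 0.3171×35.259 + 0.3271×112.707 + 0.1940×444.821 + 0.1618×716.515 = 250.2794 per 1,000.
Pyrenia: 0.3171×29.099 + 0.3271×65.130 + 0.1940×282.308 + 0.1618×691.235 = 197.1532 per 1,000.
Difference = 250.2794 − 197.1532 = 53.1262.

53.13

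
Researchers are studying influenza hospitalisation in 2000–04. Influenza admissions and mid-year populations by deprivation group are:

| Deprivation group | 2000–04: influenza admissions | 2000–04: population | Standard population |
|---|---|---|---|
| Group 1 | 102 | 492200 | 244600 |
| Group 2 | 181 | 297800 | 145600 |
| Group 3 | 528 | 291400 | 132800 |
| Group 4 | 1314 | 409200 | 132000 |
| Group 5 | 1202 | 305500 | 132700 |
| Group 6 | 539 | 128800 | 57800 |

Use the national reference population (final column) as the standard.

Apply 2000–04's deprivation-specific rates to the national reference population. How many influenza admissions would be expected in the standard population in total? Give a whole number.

1568

Deprivation-specific rates per 100000 for 2000–04: 20.72, 60.78, 181.19, 321.11, 393.45, 418.48.
Expected influenza admissions = Σ (standard pop × deprivation-specific rate ÷ 100000)
= 244600×20.72/100000 + 145600×60.78/100000 + 132800×181.19/100000 + 132000×321.11/100000 + 132700×393.45/100000 + 57800×418.48/100000
= 50.69 + 88.49 + 240.63 + 423.87 + 522.11 + 241.88 = 1567.67.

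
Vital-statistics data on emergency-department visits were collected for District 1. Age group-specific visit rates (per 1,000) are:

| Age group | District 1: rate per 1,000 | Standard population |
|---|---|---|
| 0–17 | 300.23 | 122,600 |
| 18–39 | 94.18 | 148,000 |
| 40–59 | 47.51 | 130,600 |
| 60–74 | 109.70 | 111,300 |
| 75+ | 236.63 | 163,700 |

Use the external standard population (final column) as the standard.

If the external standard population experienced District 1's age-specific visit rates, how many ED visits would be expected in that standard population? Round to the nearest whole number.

107898

Expected ED visits = Σ (standard pop × age-specific rate ÷ 1,000)
= 122,600×300.23/1,000 + 148,000×94.18/1,000 + 130,600×47.51/1,000 + 111,300×109.70/1,000 + 163,700×236.63/1,000
= 36808.20 + 13938.64 + 6204.81 + 12209.61 + 38736.33 = 107897.58.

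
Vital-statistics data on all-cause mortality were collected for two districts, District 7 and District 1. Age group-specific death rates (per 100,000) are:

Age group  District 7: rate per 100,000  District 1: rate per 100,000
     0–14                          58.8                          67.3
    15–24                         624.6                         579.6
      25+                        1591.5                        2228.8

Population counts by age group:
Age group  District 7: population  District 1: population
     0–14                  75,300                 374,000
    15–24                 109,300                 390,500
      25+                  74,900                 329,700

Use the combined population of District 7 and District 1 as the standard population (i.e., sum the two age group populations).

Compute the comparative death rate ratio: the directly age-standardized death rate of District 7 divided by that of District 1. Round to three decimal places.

0.804

Combined standard total = 1,353,700; weights = 0.3319, 0.3692, 0.2989.
District 7: 0.3319×58.8 + 0.3692×624.6 + 0.2989×1591.5 = 725.7995 per 100,000.
District 1: 0.3319×67.3 + 0.3692×579.6 + 0.2989×2228.8 = 902.4854 per 100,000.
Ratio = 725.7995 ÷ 902.4854 = 0.80422.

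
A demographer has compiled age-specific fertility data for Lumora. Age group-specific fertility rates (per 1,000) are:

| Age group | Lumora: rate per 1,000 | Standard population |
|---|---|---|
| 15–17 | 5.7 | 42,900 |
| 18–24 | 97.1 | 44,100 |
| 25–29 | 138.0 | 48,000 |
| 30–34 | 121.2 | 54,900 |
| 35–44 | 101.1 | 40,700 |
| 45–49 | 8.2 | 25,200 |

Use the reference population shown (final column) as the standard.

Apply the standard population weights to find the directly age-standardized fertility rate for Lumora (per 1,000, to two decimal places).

Standard total = 255,800; weights = 0.1677, 0.1724, 0.1876, 0.2146, 0.1591, 0.0985.
Standardized rate: 0.1677×5.7 + 0.1724×97.1 + 0.1876×138.0 + 0.2146×121.2 + 0.1591×101.1 + 0.0985×8.2 = 86.4970 per 1,000.

86.50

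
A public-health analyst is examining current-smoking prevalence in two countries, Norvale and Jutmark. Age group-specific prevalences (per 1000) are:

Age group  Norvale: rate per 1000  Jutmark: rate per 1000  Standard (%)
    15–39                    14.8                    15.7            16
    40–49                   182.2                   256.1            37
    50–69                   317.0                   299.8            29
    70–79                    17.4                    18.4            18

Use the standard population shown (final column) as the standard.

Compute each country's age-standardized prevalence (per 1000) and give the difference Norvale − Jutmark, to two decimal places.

Standard weights: 0.16, 0.37, 0.29, 0.18.
Norvale: 0.1600×14.8 + 0.3700×182.2 + 0.2900×317.0 + 0.1800×17.4 = 164.8440 per 1000.
Jutmark: 0.1600×15.7 + 0.3700×256.1 + 0.2900×299.8 + 0.1800×18.4 = 187.5230 per 1000.
Difference = 164.8440 − 187.5230 = -22.6790.

-22.68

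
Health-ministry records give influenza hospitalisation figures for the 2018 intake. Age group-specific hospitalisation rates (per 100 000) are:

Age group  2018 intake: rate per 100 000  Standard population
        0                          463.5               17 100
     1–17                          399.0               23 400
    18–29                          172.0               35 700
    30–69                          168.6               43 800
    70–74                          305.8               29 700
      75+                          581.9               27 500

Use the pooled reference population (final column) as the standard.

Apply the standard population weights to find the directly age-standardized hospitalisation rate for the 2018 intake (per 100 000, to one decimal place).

315.3

Standard total = 177 200; weights = 0.0965, 0.1321, 0.2015, 0.2472, 0.1676, 0.1552.
Standardized rate: 0.0965×463.5 + 0.1321×399.0 + 0.2015×172.0 + 0.2472×168.6 + 0.1676×305.8 + 0.1552×581.9 = 315.3050 per 100 000.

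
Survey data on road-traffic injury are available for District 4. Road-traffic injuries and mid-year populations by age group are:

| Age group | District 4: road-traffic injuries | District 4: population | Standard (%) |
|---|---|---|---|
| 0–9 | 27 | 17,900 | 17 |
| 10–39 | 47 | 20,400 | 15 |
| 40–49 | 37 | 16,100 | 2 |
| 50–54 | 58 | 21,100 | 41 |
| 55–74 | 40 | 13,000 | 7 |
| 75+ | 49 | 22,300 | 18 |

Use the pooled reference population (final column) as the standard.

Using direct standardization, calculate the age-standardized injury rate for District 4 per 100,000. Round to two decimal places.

Age-specific rates per 100,000 for District 4: 150.84, 230.39, 229.81, 274.88, 307.69, 219.73.
Standard weights: 0.17, 0.15, 0.02, 0.41, 0.07, 0.18.
Standardized rate: 0.1700×150.84 + 0.1500×230.39 + 0.0200×229.81 + 0.4100×274.88 + 0.0700×307.69 + 0.1800×219.73 = 238.5890 per 100,000.

238.59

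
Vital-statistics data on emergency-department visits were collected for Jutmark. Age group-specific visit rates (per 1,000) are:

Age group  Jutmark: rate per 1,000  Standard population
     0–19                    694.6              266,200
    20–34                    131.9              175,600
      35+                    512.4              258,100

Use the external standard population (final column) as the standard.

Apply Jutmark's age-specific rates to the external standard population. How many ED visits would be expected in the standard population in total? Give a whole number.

Expected ED visits = Σ (standard pop × age-specific rate ÷ 1,000)
= 266,200×694.6/1,000 + 175,600×131.9/1,000 + 258,100×512.4/1,000
= 184902.52 + 23161.64 + 132250.44 = 340314.60.

340315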